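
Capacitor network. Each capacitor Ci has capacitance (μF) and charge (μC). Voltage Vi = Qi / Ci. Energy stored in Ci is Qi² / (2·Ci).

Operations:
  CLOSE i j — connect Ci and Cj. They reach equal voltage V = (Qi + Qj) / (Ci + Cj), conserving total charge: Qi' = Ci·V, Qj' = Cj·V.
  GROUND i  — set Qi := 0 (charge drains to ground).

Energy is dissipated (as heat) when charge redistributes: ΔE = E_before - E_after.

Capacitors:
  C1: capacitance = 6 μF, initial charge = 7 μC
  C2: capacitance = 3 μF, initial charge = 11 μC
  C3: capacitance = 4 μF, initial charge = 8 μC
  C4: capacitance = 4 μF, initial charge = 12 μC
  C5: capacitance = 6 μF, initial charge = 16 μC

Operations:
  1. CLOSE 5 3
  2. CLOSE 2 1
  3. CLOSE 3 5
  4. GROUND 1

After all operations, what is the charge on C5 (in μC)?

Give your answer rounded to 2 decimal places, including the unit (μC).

Initial: C1(6μF, Q=7μC, V=1.17V), C2(3μF, Q=11μC, V=3.67V), C3(4μF, Q=8μC, V=2.00V), C4(4μF, Q=12μC, V=3.00V), C5(6μF, Q=16μC, V=2.67V)
Op 1: CLOSE 5-3: Q_total=24.00, C_total=10.00, V=2.40; Q5=14.40, Q3=9.60; dissipated=0.533
Op 2: CLOSE 2-1: Q_total=18.00, C_total=9.00, V=2.00; Q2=6.00, Q1=12.00; dissipated=6.250
Op 3: CLOSE 3-5: Q_total=24.00, C_total=10.00, V=2.40; Q3=9.60, Q5=14.40; dissipated=0.000
Op 4: GROUND 1: Q1=0; energy lost=12.000
Final charges: Q1=0.00, Q2=6.00, Q3=9.60, Q4=12.00, Q5=14.40

Answer: 14.40 μC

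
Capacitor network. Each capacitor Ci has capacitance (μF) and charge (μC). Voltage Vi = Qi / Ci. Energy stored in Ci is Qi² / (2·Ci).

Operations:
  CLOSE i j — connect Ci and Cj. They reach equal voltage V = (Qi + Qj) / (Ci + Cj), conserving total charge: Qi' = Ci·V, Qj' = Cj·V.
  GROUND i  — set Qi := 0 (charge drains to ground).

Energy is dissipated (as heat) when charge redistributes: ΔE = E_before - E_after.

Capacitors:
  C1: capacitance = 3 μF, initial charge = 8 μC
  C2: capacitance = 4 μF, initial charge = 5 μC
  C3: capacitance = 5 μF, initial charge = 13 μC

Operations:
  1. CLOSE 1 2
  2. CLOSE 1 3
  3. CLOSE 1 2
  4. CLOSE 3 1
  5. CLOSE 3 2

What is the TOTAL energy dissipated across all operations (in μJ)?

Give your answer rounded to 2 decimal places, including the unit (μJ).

Answer: 2.52 μJ

Derivation:
Initial: C1(3μF, Q=8μC, V=2.67V), C2(4μF, Q=5μC, V=1.25V), C3(5μF, Q=13μC, V=2.60V)
Op 1: CLOSE 1-2: Q_total=13.00, C_total=7.00, V=1.86; Q1=5.57, Q2=7.43; dissipated=1.720
Op 2: CLOSE 1-3: Q_total=18.57, C_total=8.00, V=2.32; Q1=6.96, Q3=11.61; dissipated=0.517
Op 3: CLOSE 1-2: Q_total=14.39, C_total=7.00, V=2.06; Q1=6.17, Q2=8.22; dissipated=0.185
Op 4: CLOSE 3-1: Q_total=17.78, C_total=8.00, V=2.22; Q3=11.11, Q1=6.67; dissipated=0.066
Op 5: CLOSE 3-2: Q_total=19.33, C_total=9.00, V=2.15; Q3=10.74, Q2=8.59; dissipated=0.031
Total dissipated: 2.519 μJ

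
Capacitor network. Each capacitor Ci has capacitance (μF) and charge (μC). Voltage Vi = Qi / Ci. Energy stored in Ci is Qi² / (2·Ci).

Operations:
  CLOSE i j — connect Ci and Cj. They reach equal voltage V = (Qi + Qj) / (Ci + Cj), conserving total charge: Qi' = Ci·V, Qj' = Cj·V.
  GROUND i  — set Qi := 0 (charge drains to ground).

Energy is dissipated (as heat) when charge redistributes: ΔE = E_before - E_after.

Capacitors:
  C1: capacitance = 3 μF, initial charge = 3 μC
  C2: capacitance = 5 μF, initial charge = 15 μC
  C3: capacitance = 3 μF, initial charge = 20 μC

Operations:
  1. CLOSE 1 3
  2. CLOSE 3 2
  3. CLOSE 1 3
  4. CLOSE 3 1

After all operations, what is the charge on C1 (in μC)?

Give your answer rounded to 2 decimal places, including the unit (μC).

Initial: C1(3μF, Q=3μC, V=1.00V), C2(5μF, Q=15μC, V=3.00V), C3(3μF, Q=20μC, V=6.67V)
Op 1: CLOSE 1-3: Q_total=23.00, C_total=6.00, V=3.83; Q1=11.50, Q3=11.50; dissipated=24.083
Op 2: CLOSE 3-2: Q_total=26.50, C_total=8.00, V=3.31; Q3=9.94, Q2=16.56; dissipated=0.651
Op 3: CLOSE 1-3: Q_total=21.44, C_total=6.00, V=3.57; Q1=10.72, Q3=10.72; dissipated=0.203
Op 4: CLOSE 3-1: Q_total=21.44, C_total=6.00, V=3.57; Q3=10.72, Q1=10.72; dissipated=0.000
Final charges: Q1=10.72, Q2=16.56, Q3=10.72

Answer: 10.72 μC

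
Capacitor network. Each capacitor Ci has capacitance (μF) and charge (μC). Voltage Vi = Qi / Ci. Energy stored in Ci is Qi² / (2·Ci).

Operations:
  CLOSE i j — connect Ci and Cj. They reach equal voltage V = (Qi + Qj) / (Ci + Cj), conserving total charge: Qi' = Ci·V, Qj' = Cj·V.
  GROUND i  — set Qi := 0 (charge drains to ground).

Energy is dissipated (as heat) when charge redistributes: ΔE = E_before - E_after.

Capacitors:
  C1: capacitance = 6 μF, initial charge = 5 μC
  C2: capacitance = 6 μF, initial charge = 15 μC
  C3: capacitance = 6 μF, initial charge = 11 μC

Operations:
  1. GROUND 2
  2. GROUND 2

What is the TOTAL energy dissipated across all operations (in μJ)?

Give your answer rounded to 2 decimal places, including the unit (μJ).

Answer: 18.75 μJ

Derivation:
Initial: C1(6μF, Q=5μC, V=0.83V), C2(6μF, Q=15μC, V=2.50V), C3(6μF, Q=11μC, V=1.83V)
Op 1: GROUND 2: Q2=0; energy lost=18.750
Op 2: GROUND 2: Q2=0; energy lost=0.000
Total dissipated: 18.750 μJ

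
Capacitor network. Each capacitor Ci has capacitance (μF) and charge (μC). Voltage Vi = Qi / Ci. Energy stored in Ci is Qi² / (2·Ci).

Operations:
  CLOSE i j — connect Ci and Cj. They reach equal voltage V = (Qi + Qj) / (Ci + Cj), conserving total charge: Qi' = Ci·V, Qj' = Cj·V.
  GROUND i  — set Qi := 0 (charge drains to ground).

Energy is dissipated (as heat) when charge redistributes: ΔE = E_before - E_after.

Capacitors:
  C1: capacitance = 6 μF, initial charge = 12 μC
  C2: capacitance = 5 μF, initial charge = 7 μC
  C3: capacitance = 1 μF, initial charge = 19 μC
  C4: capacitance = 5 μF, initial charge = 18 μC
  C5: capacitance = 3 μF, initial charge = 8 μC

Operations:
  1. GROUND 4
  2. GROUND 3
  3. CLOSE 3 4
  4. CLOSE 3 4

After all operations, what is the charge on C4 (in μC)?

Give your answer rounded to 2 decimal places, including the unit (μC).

Initial: C1(6μF, Q=12μC, V=2.00V), C2(5μF, Q=7μC, V=1.40V), C3(1μF, Q=19μC, V=19.00V), C4(5μF, Q=18μC, V=3.60V), C5(3μF, Q=8μC, V=2.67V)
Op 1: GROUND 4: Q4=0; energy lost=32.400
Op 2: GROUND 3: Q3=0; energy lost=180.500
Op 3: CLOSE 3-4: Q_total=0.00, C_total=6.00, V=0.00; Q3=0.00, Q4=0.00; dissipated=0.000
Op 4: CLOSE 3-4: Q_total=0.00, C_total=6.00, V=0.00; Q3=0.00, Q4=0.00; dissipated=0.000
Final charges: Q1=12.00, Q2=7.00, Q3=0.00, Q4=0.00, Q5=8.00

Answer: 0.00 μC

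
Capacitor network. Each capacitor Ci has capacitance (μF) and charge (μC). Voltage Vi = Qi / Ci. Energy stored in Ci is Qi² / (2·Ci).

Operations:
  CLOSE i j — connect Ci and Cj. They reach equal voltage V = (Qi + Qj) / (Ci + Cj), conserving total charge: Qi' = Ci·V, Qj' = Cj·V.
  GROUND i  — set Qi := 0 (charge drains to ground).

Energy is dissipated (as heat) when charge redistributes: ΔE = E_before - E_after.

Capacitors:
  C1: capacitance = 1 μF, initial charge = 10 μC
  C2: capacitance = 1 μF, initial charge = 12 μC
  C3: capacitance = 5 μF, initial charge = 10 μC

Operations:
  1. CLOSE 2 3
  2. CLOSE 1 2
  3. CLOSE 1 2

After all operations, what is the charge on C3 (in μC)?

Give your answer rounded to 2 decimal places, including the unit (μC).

Initial: C1(1μF, Q=10μC, V=10.00V), C2(1μF, Q=12μC, V=12.00V), C3(5μF, Q=10μC, V=2.00V)
Op 1: CLOSE 2-3: Q_total=22.00, C_total=6.00, V=3.67; Q2=3.67, Q3=18.33; dissipated=41.667
Op 2: CLOSE 1-2: Q_total=13.67, C_total=2.00, V=6.83; Q1=6.83, Q2=6.83; dissipated=10.028
Op 3: CLOSE 1-2: Q_total=13.67, C_total=2.00, V=6.83; Q1=6.83, Q2=6.83; dissipated=0.000
Final charges: Q1=6.83, Q2=6.83, Q3=18.33

Answer: 18.33 μC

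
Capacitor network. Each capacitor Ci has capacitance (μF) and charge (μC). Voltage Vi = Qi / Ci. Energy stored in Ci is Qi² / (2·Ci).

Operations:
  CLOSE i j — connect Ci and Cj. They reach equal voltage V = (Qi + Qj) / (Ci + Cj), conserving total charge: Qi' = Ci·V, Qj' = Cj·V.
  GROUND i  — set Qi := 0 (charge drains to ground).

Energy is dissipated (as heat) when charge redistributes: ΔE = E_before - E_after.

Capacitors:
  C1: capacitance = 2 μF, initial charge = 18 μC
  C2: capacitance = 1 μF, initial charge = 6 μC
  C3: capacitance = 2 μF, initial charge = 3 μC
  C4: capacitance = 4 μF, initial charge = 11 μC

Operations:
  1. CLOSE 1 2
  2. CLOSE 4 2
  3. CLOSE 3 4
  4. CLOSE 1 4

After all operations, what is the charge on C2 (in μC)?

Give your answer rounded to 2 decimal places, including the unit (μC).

Initial: C1(2μF, Q=18μC, V=9.00V), C2(1μF, Q=6μC, V=6.00V), C3(2μF, Q=3μC, V=1.50V), C4(4μF, Q=11μC, V=2.75V)
Op 1: CLOSE 1-2: Q_total=24.00, C_total=3.00, V=8.00; Q1=16.00, Q2=8.00; dissipated=3.000
Op 2: CLOSE 4-2: Q_total=19.00, C_total=5.00, V=3.80; Q4=15.20, Q2=3.80; dissipated=11.025
Op 3: CLOSE 3-4: Q_total=18.20, C_total=6.00, V=3.03; Q3=6.07, Q4=12.13; dissipated=3.527
Op 4: CLOSE 1-4: Q_total=28.13, C_total=6.00, V=4.69; Q1=9.38, Q4=18.76; dissipated=16.445
Final charges: Q1=9.38, Q2=3.80, Q3=6.07, Q4=18.76

Answer: 3.80 μC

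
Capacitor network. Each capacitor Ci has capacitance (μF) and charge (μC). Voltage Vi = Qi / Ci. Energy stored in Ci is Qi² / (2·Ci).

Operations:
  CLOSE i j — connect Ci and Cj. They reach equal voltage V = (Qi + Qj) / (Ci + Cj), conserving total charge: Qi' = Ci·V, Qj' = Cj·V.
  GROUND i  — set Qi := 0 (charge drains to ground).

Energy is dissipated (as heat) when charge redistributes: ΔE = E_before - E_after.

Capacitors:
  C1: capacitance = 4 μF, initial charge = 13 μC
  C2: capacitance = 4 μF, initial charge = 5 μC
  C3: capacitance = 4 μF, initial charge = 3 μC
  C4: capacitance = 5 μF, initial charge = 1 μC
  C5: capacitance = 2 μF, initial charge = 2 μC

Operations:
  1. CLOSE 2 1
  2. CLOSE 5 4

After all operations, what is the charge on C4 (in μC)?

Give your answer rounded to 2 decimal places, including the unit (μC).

Initial: C1(4μF, Q=13μC, V=3.25V), C2(4μF, Q=5μC, V=1.25V), C3(4μF, Q=3μC, V=0.75V), C4(5μF, Q=1μC, V=0.20V), C5(2μF, Q=2μC, V=1.00V)
Op 1: CLOSE 2-1: Q_total=18.00, C_total=8.00, V=2.25; Q2=9.00, Q1=9.00; dissipated=4.000
Op 2: CLOSE 5-4: Q_total=3.00, C_total=7.00, V=0.43; Q5=0.86, Q4=2.14; dissipated=0.457
Final charges: Q1=9.00, Q2=9.00, Q3=3.00, Q4=2.14, Q5=0.86

Answer: 2.14 μC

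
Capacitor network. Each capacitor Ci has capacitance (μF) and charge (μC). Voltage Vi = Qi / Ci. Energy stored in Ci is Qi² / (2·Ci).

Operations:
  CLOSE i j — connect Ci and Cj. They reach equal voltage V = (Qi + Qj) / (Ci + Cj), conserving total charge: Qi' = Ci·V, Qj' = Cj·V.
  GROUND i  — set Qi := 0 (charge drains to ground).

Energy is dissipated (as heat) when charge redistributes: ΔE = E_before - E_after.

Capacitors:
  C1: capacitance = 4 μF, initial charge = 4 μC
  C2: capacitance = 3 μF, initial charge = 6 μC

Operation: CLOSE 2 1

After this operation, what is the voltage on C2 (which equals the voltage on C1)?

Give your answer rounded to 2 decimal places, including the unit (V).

Initial: C1(4μF, Q=4μC, V=1.00V), C2(3μF, Q=6μC, V=2.00V)
Op 1: CLOSE 2-1: Q_total=10.00, C_total=7.00, V=1.43; Q2=4.29, Q1=5.71; dissipated=0.857

Answer: 1.43 V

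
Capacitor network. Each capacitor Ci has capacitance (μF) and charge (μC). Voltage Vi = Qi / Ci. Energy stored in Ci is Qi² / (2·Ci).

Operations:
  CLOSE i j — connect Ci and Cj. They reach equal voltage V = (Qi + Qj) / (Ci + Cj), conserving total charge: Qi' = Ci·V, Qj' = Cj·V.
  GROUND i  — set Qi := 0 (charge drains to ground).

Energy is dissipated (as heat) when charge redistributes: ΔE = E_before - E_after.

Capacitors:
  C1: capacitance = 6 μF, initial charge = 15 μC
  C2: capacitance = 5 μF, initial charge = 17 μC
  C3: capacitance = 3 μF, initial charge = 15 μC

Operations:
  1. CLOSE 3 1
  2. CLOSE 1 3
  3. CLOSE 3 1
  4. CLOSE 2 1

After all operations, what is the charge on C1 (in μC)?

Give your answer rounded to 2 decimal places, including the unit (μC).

Initial: C1(6μF, Q=15μC, V=2.50V), C2(5μF, Q=17μC, V=3.40V), C3(3μF, Q=15μC, V=5.00V)
Op 1: CLOSE 3-1: Q_total=30.00, C_total=9.00, V=3.33; Q3=10.00, Q1=20.00; dissipated=6.250
Op 2: CLOSE 1-3: Q_total=30.00, C_total=9.00, V=3.33; Q1=20.00, Q3=10.00; dissipated=0.000
Op 3: CLOSE 3-1: Q_total=30.00, C_total=9.00, V=3.33; Q3=10.00, Q1=20.00; dissipated=0.000
Op 4: CLOSE 2-1: Q_total=37.00, C_total=11.00, V=3.36; Q2=16.82, Q1=20.18; dissipated=0.006
Final charges: Q1=20.18, Q2=16.82, Q3=10.00

Answer: 20.18 μC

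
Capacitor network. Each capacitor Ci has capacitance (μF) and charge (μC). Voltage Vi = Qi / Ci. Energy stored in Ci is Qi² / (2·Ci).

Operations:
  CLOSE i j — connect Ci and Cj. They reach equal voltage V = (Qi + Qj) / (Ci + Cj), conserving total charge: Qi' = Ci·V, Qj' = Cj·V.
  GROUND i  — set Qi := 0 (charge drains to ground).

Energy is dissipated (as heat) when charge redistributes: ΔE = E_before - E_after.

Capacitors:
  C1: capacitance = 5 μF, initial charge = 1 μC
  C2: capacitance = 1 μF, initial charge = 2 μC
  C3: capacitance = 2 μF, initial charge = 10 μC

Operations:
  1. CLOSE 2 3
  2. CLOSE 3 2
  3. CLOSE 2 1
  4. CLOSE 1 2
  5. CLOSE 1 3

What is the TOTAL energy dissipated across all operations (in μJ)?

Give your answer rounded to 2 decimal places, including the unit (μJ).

Answer: 16.18 μJ

Derivation:
Initial: C1(5μF, Q=1μC, V=0.20V), C2(1μF, Q=2μC, V=2.00V), C3(2μF, Q=10μC, V=5.00V)
Op 1: CLOSE 2-3: Q_total=12.00, C_total=3.00, V=4.00; Q2=4.00, Q3=8.00; dissipated=3.000
Op 2: CLOSE 3-2: Q_total=12.00, C_total=3.00, V=4.00; Q3=8.00, Q2=4.00; dissipated=0.000
Op 3: CLOSE 2-1: Q_total=5.00, C_total=6.00, V=0.83; Q2=0.83, Q1=4.17; dissipated=6.017
Op 4: CLOSE 1-2: Q_total=5.00, C_total=6.00, V=0.83; Q1=4.17, Q2=0.83; dissipated=0.000
Op 5: CLOSE 1-3: Q_total=12.17, C_total=7.00, V=1.74; Q1=8.69, Q3=3.48; dissipated=7.163
Total dissipated: 16.179 μJ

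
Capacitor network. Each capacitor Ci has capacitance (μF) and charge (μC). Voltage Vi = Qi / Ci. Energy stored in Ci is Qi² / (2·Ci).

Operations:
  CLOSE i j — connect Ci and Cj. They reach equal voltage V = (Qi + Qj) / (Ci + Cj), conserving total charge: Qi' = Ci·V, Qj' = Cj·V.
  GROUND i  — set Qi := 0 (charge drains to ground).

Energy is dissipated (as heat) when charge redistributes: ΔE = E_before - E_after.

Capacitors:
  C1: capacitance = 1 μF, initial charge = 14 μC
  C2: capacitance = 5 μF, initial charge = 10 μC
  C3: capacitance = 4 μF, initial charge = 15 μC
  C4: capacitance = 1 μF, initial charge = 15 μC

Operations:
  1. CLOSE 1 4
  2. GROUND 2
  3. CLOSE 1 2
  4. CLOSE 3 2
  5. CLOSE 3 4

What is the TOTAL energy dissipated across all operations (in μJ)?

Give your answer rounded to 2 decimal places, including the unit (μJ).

Initial: C1(1μF, Q=14μC, V=14.00V), C2(5μF, Q=10μC, V=2.00V), C3(4μF, Q=15μC, V=3.75V), C4(1μF, Q=15μC, V=15.00V)
Op 1: CLOSE 1-4: Q_total=29.00, C_total=2.00, V=14.50; Q1=14.50, Q4=14.50; dissipated=0.250
Op 2: GROUND 2: Q2=0; energy lost=10.000
Op 3: CLOSE 1-2: Q_total=14.50, C_total=6.00, V=2.42; Q1=2.42, Q2=12.08; dissipated=87.604
Op 4: CLOSE 3-2: Q_total=27.08, C_total=9.00, V=3.01; Q3=12.04, Q2=15.05; dissipated=1.975
Op 5: CLOSE 3-4: Q_total=26.54, C_total=5.00, V=5.31; Q3=21.23, Q4=5.31; dissipated=52.815
Total dissipated: 152.644 μJ

Answer: 152.64 μJ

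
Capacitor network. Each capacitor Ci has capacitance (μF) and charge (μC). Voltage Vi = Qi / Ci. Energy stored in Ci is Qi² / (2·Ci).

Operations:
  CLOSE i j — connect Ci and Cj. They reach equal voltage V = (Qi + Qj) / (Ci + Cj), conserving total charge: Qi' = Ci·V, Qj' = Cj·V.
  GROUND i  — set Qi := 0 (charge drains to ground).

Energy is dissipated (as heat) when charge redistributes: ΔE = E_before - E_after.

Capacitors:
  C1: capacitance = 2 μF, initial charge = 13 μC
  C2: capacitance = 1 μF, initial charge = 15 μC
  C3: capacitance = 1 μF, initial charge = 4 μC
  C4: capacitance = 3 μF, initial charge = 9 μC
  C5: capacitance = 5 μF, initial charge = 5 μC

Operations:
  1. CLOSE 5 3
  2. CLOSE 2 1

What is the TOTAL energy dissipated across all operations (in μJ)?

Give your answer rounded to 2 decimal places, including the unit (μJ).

Answer: 27.83 μJ

Derivation:
Initial: C1(2μF, Q=13μC, V=6.50V), C2(1μF, Q=15μC, V=15.00V), C3(1μF, Q=4μC, V=4.00V), C4(3μF, Q=9μC, V=3.00V), C5(5μF, Q=5μC, V=1.00V)
Op 1: CLOSE 5-3: Q_total=9.00, C_total=6.00, V=1.50; Q5=7.50, Q3=1.50; dissipated=3.750
Op 2: CLOSE 2-1: Q_total=28.00, C_total=3.00, V=9.33; Q2=9.33, Q1=18.67; dissipated=24.083
Total dissipated: 27.833 μJ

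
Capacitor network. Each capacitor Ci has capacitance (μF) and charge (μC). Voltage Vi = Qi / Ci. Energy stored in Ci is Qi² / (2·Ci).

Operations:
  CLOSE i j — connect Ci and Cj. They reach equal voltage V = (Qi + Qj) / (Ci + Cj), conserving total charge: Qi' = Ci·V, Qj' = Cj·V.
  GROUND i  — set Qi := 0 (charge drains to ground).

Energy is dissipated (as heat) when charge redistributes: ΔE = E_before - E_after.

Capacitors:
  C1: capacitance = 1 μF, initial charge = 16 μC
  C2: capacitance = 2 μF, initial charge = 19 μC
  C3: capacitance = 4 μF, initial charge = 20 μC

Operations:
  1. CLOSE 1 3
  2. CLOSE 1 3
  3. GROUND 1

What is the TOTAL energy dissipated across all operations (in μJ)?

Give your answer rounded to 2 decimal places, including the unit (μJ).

Answer: 74.32 μJ

Derivation:
Initial: C1(1μF, Q=16μC, V=16.00V), C2(2μF, Q=19μC, V=9.50V), C3(4μF, Q=20μC, V=5.00V)
Op 1: CLOSE 1-3: Q_total=36.00, C_total=5.00, V=7.20; Q1=7.20, Q3=28.80; dissipated=48.400
Op 2: CLOSE 1-3: Q_total=36.00, C_total=5.00, V=7.20; Q1=7.20, Q3=28.80; dissipated=0.000
Op 3: GROUND 1: Q1=0; energy lost=25.920
Total dissipated: 74.320 μJ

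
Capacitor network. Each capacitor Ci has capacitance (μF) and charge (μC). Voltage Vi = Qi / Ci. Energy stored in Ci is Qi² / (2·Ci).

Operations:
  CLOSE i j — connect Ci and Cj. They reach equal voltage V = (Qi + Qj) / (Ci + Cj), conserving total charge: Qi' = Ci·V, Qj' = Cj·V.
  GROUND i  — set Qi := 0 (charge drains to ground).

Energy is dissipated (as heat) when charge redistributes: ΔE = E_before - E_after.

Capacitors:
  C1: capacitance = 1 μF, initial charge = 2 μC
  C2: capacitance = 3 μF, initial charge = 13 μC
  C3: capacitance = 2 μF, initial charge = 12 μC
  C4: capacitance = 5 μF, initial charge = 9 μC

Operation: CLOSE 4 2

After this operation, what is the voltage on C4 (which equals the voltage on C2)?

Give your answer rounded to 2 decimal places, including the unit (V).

Answer: 2.75 V

Derivation:
Initial: C1(1μF, Q=2μC, V=2.00V), C2(3μF, Q=13μC, V=4.33V), C3(2μF, Q=12μC, V=6.00V), C4(5μF, Q=9μC, V=1.80V)
Op 1: CLOSE 4-2: Q_total=22.00, C_total=8.00, V=2.75; Q4=13.75, Q2=8.25; dissipated=6.017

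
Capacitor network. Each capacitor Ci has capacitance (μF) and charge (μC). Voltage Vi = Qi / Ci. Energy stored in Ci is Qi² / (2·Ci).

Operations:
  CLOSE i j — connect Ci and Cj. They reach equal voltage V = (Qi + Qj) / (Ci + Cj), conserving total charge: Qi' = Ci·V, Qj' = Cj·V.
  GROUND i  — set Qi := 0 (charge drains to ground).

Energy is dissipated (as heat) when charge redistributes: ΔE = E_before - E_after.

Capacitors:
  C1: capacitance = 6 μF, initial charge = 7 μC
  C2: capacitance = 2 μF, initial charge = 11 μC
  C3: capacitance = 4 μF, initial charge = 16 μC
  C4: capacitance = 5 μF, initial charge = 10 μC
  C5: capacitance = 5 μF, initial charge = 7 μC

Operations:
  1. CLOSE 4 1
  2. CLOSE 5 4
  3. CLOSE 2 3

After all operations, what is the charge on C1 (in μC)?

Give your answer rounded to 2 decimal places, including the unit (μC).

Initial: C1(6μF, Q=7μC, V=1.17V), C2(2μF, Q=11μC, V=5.50V), C3(4μF, Q=16μC, V=4.00V), C4(5μF, Q=10μC, V=2.00V), C5(5μF, Q=7μC, V=1.40V)
Op 1: CLOSE 4-1: Q_total=17.00, C_total=11.00, V=1.55; Q4=7.73, Q1=9.27; dissipated=0.947
Op 2: CLOSE 5-4: Q_total=14.73, C_total=10.00, V=1.47; Q5=7.36, Q4=7.36; dissipated=0.026
Op 3: CLOSE 2-3: Q_total=27.00, C_total=6.00, V=4.50; Q2=9.00, Q3=18.00; dissipated=1.500
Final charges: Q1=9.27, Q2=9.00, Q3=18.00, Q4=7.36, Q5=7.36

Answer: 9.27 μC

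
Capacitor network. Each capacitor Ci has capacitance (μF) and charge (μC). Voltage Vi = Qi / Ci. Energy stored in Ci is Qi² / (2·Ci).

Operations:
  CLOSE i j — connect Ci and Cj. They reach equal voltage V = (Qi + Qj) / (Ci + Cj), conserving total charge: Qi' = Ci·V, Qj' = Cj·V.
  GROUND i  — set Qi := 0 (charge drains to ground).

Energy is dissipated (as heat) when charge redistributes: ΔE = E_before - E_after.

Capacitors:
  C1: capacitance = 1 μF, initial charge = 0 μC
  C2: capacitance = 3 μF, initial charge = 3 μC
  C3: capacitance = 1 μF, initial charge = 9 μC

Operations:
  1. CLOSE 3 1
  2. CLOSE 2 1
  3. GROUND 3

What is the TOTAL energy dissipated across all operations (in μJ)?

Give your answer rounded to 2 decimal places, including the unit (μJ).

Answer: 34.97 μJ

Derivation:
Initial: C1(1μF, Q=0μC, V=0.00V), C2(3μF, Q=3μC, V=1.00V), C3(1μF, Q=9μC, V=9.00V)
Op 1: CLOSE 3-1: Q_total=9.00, C_total=2.00, V=4.50; Q3=4.50, Q1=4.50; dissipated=20.250
Op 2: CLOSE 2-1: Q_total=7.50, C_total=4.00, V=1.88; Q2=5.62, Q1=1.88; dissipated=4.594
Op 3: GROUND 3: Q3=0; energy lost=10.125
Total dissipated: 34.969 μJ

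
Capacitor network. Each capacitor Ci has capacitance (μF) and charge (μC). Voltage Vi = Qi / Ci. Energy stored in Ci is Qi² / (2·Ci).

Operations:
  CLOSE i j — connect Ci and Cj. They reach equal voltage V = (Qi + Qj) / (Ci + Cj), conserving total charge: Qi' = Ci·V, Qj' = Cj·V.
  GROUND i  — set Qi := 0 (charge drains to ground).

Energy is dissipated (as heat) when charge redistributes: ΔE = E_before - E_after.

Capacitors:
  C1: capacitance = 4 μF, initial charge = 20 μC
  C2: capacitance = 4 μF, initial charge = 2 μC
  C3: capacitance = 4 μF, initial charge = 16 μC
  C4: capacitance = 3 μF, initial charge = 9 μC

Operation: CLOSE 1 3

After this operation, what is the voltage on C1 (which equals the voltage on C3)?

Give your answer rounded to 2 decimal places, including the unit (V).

Initial: C1(4μF, Q=20μC, V=5.00V), C2(4μF, Q=2μC, V=0.50V), C3(4μF, Q=16μC, V=4.00V), C4(3μF, Q=9μC, V=3.00V)
Op 1: CLOSE 1-3: Q_total=36.00, C_total=8.00, V=4.50; Q1=18.00, Q3=18.00; dissipated=1.000

Answer: 4.50 V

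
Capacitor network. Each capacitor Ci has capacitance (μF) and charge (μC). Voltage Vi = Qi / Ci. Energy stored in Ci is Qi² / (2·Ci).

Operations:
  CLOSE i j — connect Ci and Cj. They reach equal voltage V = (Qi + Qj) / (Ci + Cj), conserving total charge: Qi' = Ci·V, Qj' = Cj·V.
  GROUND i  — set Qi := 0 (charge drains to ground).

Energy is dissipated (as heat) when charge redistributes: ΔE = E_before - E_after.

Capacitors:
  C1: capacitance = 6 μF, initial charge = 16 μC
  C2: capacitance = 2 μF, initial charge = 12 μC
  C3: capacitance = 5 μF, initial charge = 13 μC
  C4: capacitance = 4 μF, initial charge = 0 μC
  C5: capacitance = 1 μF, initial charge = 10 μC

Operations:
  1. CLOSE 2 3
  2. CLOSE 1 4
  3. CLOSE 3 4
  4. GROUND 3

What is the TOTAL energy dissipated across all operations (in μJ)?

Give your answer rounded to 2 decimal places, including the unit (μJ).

Answer: 39.27 μJ

Derivation:
Initial: C1(6μF, Q=16μC, V=2.67V), C2(2μF, Q=12μC, V=6.00V), C3(5μF, Q=13μC, V=2.60V), C4(4μF, Q=0μC, V=0.00V), C5(1μF, Q=10μC, V=10.00V)
Op 1: CLOSE 2-3: Q_total=25.00, C_total=7.00, V=3.57; Q2=7.14, Q3=17.86; dissipated=8.257
Op 2: CLOSE 1-4: Q_total=16.00, C_total=10.00, V=1.60; Q1=9.60, Q4=6.40; dissipated=8.533
Op 3: CLOSE 3-4: Q_total=24.26, C_total=9.00, V=2.70; Q3=13.48, Q4=10.78; dissipated=4.318
Op 4: GROUND 3: Q3=0; energy lost=18.161
Total dissipated: 39.270 μJ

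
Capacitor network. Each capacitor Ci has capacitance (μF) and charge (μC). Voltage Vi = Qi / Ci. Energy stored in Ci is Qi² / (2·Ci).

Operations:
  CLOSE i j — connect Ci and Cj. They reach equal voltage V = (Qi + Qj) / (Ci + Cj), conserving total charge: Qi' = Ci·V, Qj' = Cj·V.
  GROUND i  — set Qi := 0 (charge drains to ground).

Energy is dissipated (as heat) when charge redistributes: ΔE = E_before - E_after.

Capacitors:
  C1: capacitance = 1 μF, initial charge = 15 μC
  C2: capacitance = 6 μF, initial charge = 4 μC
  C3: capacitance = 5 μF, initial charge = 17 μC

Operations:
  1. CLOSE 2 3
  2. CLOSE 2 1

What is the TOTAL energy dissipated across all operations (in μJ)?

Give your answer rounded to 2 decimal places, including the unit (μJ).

Initial: C1(1μF, Q=15μC, V=15.00V), C2(6μF, Q=4μC, V=0.67V), C3(5μF, Q=17μC, V=3.40V)
Op 1: CLOSE 2-3: Q_total=21.00, C_total=11.00, V=1.91; Q2=11.45, Q3=9.55; dissipated=10.188
Op 2: CLOSE 2-1: Q_total=26.45, C_total=7.00, V=3.78; Q2=22.68, Q1=3.78; dissipated=73.445
Total dissipated: 83.633 μJ

Answer: 83.63 μJ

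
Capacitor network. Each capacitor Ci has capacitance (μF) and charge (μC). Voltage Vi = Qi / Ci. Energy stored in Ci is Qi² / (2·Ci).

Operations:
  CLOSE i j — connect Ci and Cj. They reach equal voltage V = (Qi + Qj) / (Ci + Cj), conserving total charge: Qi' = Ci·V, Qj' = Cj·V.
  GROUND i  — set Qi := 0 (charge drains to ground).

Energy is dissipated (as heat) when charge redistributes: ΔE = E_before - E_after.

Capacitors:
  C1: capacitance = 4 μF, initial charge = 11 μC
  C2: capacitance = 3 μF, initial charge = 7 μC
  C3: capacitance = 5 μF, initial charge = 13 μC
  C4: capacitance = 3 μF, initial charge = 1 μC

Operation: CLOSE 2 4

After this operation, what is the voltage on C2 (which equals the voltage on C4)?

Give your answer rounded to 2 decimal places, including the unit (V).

Initial: C1(4μF, Q=11μC, V=2.75V), C2(3μF, Q=7μC, V=2.33V), C3(5μF, Q=13μC, V=2.60V), C4(3μF, Q=1μC, V=0.33V)
Op 1: CLOSE 2-4: Q_total=8.00, C_total=6.00, V=1.33; Q2=4.00, Q4=4.00; dissipated=3.000

Answer: 1.33 V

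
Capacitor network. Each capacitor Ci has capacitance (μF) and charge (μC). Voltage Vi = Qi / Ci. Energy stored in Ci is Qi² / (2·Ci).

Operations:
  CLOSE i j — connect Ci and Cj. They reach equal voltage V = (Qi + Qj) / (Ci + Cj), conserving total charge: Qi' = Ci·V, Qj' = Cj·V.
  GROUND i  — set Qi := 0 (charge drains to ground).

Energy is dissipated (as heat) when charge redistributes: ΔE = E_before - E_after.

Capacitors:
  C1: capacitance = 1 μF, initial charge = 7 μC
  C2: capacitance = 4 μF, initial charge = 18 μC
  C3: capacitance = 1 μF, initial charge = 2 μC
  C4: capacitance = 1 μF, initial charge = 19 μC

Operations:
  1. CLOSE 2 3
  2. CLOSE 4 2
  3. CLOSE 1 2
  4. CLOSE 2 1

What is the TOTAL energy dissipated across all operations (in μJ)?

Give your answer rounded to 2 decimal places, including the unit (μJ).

Answer: 92.50 μJ

Derivation:
Initial: C1(1μF, Q=7μC, V=7.00V), C2(4μF, Q=18μC, V=4.50V), C3(1μF, Q=2μC, V=2.00V), C4(1μF, Q=19μC, V=19.00V)
Op 1: CLOSE 2-3: Q_total=20.00, C_total=5.00, V=4.00; Q2=16.00, Q3=4.00; dissipated=2.500
Op 2: CLOSE 4-2: Q_total=35.00, C_total=5.00, V=7.00; Q4=7.00, Q2=28.00; dissipated=90.000
Op 3: CLOSE 1-2: Q_total=35.00, C_total=5.00, V=7.00; Q1=7.00, Q2=28.00; dissipated=0.000
Op 4: CLOSE 2-1: Q_total=35.00, C_total=5.00, V=7.00; Q2=28.00, Q1=7.00; dissipated=0.000
Total dissipated: 92.500 μJ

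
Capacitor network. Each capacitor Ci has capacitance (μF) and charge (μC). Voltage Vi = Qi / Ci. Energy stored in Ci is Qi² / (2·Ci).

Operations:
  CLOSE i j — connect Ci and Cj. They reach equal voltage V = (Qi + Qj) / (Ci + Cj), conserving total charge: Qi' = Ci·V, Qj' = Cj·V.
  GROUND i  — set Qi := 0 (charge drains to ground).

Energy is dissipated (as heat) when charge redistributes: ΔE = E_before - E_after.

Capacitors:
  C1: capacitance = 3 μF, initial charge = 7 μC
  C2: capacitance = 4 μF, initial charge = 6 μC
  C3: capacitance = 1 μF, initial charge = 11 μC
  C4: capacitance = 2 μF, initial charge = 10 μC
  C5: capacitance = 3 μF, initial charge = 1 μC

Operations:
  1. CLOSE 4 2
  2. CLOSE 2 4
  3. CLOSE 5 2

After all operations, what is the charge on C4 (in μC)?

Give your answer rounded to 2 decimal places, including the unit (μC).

Initial: C1(3μF, Q=7μC, V=2.33V), C2(4μF, Q=6μC, V=1.50V), C3(1μF, Q=11μC, V=11.00V), C4(2μF, Q=10μC, V=5.00V), C5(3μF, Q=1μC, V=0.33V)
Op 1: CLOSE 4-2: Q_total=16.00, C_total=6.00, V=2.67; Q4=5.33, Q2=10.67; dissipated=8.167
Op 2: CLOSE 2-4: Q_total=16.00, C_total=6.00, V=2.67; Q2=10.67, Q4=5.33; dissipated=0.000
Op 3: CLOSE 5-2: Q_total=11.67, C_total=7.00, V=1.67; Q5=5.00, Q2=6.67; dissipated=4.667
Final charges: Q1=7.00, Q2=6.67, Q3=11.00, Q4=5.33, Q5=5.00

Answer: 5.33 μC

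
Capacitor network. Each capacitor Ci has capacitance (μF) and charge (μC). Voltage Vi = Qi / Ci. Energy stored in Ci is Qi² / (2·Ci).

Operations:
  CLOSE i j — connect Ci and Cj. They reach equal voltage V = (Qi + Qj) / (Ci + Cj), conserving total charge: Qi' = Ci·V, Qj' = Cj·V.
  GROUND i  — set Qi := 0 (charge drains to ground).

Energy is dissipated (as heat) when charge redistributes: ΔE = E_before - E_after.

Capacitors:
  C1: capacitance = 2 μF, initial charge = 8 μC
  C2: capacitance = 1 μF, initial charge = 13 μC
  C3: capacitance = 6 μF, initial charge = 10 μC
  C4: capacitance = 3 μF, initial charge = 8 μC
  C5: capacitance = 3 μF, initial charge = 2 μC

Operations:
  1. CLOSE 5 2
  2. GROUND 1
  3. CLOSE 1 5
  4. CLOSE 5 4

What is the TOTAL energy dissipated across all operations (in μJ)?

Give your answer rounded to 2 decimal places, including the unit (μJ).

Answer: 81.61 μJ

Derivation:
Initial: C1(2μF, Q=8μC, V=4.00V), C2(1μF, Q=13μC, V=13.00V), C3(6μF, Q=10μC, V=1.67V), C4(3μF, Q=8μC, V=2.67V), C5(3μF, Q=2μC, V=0.67V)
Op 1: CLOSE 5-2: Q_total=15.00, C_total=4.00, V=3.75; Q5=11.25, Q2=3.75; dissipated=57.042
Op 2: GROUND 1: Q1=0; energy lost=16.000
Op 3: CLOSE 1-5: Q_total=11.25, C_total=5.00, V=2.25; Q1=4.50, Q5=6.75; dissipated=8.438
Op 4: CLOSE 5-4: Q_total=14.75, C_total=6.00, V=2.46; Q5=7.38, Q4=7.38; dissipated=0.130
Total dissipated: 81.609 μJ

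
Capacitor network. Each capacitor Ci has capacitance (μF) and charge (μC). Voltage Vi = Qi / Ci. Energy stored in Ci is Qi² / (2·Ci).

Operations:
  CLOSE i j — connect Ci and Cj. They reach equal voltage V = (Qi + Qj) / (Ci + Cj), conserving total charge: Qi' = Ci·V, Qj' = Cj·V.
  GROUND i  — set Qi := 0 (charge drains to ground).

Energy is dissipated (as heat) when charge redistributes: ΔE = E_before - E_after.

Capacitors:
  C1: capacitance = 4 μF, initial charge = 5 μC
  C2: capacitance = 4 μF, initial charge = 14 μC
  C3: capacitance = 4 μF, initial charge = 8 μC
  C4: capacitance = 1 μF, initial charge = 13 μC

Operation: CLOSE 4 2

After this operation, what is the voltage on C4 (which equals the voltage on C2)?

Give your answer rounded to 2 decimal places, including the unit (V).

Initial: C1(4μF, Q=5μC, V=1.25V), C2(4μF, Q=14μC, V=3.50V), C3(4μF, Q=8μC, V=2.00V), C4(1μF, Q=13μC, V=13.00V)
Op 1: CLOSE 4-2: Q_total=27.00, C_total=5.00, V=5.40; Q4=5.40, Q2=21.60; dissipated=36.100

Answer: 5.40 V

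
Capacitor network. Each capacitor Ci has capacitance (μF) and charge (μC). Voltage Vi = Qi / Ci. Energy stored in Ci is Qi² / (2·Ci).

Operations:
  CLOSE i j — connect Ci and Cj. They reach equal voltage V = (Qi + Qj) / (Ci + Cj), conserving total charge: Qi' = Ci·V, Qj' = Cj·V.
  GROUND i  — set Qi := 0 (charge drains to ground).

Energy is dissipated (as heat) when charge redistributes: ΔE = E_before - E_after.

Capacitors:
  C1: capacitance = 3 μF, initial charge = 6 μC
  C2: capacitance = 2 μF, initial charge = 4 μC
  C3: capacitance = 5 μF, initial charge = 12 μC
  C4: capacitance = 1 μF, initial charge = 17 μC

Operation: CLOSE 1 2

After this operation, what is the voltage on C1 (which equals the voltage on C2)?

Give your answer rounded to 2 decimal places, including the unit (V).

Initial: C1(3μF, Q=6μC, V=2.00V), C2(2μF, Q=4μC, V=2.00V), C3(5μF, Q=12μC, V=2.40V), C4(1μF, Q=17μC, V=17.00V)
Op 1: CLOSE 1-2: Q_total=10.00, C_total=5.00, V=2.00; Q1=6.00, Q2=4.00; dissipated=0.000

Answer: 2.00 V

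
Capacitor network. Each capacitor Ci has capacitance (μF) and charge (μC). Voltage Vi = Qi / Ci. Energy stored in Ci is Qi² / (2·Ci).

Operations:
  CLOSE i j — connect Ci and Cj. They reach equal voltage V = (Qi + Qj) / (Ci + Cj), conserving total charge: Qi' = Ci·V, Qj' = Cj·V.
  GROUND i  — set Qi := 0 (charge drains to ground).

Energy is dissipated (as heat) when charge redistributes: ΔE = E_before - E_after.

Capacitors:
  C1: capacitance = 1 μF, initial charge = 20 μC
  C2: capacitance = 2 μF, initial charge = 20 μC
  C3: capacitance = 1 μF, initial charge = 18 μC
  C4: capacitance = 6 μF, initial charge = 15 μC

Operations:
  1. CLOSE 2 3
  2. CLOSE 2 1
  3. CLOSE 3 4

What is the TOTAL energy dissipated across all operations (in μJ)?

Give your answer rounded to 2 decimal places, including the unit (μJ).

Initial: C1(1μF, Q=20μC, V=20.00V), C2(2μF, Q=20μC, V=10.00V), C3(1μF, Q=18μC, V=18.00V), C4(6μF, Q=15μC, V=2.50V)
Op 1: CLOSE 2-3: Q_total=38.00, C_total=3.00, V=12.67; Q2=25.33, Q3=12.67; dissipated=21.333
Op 2: CLOSE 2-1: Q_total=45.33, C_total=3.00, V=15.11; Q2=30.22, Q1=15.11; dissipated=17.926
Op 3: CLOSE 3-4: Q_total=27.67, C_total=7.00, V=3.95; Q3=3.95, Q4=23.71; dissipated=44.298
Total dissipated: 83.557 μJ

Answer: 83.56 μJ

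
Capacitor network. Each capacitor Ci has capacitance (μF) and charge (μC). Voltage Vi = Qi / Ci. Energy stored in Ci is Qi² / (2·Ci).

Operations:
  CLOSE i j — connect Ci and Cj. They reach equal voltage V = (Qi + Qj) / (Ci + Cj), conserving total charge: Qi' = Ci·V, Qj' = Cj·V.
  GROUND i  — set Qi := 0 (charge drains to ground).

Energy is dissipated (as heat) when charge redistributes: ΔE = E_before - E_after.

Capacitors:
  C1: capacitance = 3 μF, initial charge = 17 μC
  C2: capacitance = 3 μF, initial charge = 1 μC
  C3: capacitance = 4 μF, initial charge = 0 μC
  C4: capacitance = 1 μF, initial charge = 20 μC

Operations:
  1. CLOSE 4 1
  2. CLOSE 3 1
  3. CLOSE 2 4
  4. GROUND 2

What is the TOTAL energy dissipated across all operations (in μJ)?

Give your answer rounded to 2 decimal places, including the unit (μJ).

Answer: 190.05 μJ

Derivation:
Initial: C1(3μF, Q=17μC, V=5.67V), C2(3μF, Q=1μC, V=0.33V), C3(4μF, Q=0μC, V=0.00V), C4(1μF, Q=20μC, V=20.00V)
Op 1: CLOSE 4-1: Q_total=37.00, C_total=4.00, V=9.25; Q4=9.25, Q1=27.75; dissipated=77.042
Op 2: CLOSE 3-1: Q_total=27.75, C_total=7.00, V=3.96; Q3=15.86, Q1=11.89; dissipated=73.339
Op 3: CLOSE 2-4: Q_total=10.25, C_total=4.00, V=2.56; Q2=7.69, Q4=2.56; dissipated=29.815
Op 4: GROUND 2: Q2=0; energy lost=9.850
Total dissipated: 190.046 μJ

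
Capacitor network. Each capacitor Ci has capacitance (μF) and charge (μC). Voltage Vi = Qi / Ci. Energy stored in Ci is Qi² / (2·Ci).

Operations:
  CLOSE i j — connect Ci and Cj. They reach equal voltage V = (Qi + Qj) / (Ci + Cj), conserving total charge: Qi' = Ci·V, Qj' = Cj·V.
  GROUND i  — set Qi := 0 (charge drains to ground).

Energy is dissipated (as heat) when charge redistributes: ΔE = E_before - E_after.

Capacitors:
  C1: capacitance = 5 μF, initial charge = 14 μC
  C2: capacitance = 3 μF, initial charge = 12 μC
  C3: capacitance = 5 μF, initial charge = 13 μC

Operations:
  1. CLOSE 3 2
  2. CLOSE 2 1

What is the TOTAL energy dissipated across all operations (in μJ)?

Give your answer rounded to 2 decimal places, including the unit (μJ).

Answer: 1.94 μJ

Derivation:
Initial: C1(5μF, Q=14μC, V=2.80V), C2(3μF, Q=12μC, V=4.00V), C3(5μF, Q=13μC, V=2.60V)
Op 1: CLOSE 3-2: Q_total=25.00, C_total=8.00, V=3.12; Q3=15.62, Q2=9.38; dissipated=1.837
Op 2: CLOSE 2-1: Q_total=23.38, C_total=8.00, V=2.92; Q2=8.77, Q1=14.61; dissipated=0.099
Total dissipated: 1.937 μJ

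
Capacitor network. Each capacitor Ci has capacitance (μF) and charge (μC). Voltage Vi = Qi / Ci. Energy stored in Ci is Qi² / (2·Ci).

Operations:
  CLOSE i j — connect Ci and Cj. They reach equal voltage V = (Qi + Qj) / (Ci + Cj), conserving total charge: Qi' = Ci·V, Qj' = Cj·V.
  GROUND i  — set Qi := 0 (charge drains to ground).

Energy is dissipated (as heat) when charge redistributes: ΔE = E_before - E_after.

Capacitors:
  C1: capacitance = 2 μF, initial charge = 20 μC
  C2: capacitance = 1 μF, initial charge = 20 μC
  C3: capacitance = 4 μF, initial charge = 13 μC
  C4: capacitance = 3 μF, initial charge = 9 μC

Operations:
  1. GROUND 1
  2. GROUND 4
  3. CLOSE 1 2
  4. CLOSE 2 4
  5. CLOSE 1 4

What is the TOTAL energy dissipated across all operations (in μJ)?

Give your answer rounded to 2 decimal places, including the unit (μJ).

Answer: 278.50 μJ

Derivation:
Initial: C1(2μF, Q=20μC, V=10.00V), C2(1μF, Q=20μC, V=20.00V), C3(4μF, Q=13μC, V=3.25V), C4(3μF, Q=9μC, V=3.00V)
Op 1: GROUND 1: Q1=0; energy lost=100.000
Op 2: GROUND 4: Q4=0; energy lost=13.500
Op 3: CLOSE 1-2: Q_total=20.00, C_total=3.00, V=6.67; Q1=13.33, Q2=6.67; dissipated=133.333
Op 4: CLOSE 2-4: Q_total=6.67, C_total=4.00, V=1.67; Q2=1.67, Q4=5.00; dissipated=16.667
Op 5: CLOSE 1-4: Q_total=18.33, C_total=5.00, V=3.67; Q1=7.33, Q4=11.00; dissipated=15.000
Total dissipated: 278.500 μJ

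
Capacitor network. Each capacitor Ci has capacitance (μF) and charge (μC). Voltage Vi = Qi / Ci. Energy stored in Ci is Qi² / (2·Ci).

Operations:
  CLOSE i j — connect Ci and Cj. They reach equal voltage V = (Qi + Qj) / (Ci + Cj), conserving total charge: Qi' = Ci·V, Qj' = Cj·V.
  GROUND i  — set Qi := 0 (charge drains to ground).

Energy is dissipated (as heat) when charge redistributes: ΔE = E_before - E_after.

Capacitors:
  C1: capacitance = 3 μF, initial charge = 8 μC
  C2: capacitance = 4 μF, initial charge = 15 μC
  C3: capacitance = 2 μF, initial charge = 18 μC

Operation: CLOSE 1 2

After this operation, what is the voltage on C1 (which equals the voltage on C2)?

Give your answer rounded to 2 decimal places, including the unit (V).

Initial: C1(3μF, Q=8μC, V=2.67V), C2(4μF, Q=15μC, V=3.75V), C3(2μF, Q=18μC, V=9.00V)
Op 1: CLOSE 1-2: Q_total=23.00, C_total=7.00, V=3.29; Q1=9.86, Q2=13.14; dissipated=1.006

Answer: 3.29 V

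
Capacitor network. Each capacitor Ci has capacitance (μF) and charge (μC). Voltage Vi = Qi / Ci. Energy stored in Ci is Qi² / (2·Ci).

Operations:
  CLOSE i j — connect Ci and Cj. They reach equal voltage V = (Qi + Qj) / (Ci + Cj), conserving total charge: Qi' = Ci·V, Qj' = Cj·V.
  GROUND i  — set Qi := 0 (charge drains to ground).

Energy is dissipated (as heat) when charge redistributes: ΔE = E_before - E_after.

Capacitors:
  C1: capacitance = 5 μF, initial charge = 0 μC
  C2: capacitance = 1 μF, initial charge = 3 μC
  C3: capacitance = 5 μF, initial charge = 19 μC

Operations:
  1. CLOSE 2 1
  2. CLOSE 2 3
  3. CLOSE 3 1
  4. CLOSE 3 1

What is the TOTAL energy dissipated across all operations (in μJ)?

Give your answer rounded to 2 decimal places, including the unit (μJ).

Initial: C1(5μF, Q=0μC, V=0.00V), C2(1μF, Q=3μC, V=3.00V), C3(5μF, Q=19μC, V=3.80V)
Op 1: CLOSE 2-1: Q_total=3.00, C_total=6.00, V=0.50; Q2=0.50, Q1=2.50; dissipated=3.750
Op 2: CLOSE 2-3: Q_total=19.50, C_total=6.00, V=3.25; Q2=3.25, Q3=16.25; dissipated=4.537
Op 3: CLOSE 3-1: Q_total=18.75, C_total=10.00, V=1.88; Q3=9.38, Q1=9.38; dissipated=9.453
Op 4: CLOSE 3-1: Q_total=18.75, C_total=10.00, V=1.88; Q3=9.38, Q1=9.38; dissipated=0.000
Total dissipated: 17.741 μJ

Answer: 17.74 μJ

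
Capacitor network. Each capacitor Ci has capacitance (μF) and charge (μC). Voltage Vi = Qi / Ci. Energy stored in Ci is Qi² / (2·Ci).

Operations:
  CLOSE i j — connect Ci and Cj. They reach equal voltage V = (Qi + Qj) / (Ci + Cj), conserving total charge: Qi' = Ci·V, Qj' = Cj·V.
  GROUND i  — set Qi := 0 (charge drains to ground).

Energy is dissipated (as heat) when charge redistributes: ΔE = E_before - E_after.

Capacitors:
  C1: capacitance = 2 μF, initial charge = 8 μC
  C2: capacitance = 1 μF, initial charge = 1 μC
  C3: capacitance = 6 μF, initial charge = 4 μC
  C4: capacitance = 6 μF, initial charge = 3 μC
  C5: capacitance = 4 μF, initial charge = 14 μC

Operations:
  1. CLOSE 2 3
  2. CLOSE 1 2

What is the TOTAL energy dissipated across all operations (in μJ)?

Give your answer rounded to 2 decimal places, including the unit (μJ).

Initial: C1(2μF, Q=8μC, V=4.00V), C2(1μF, Q=1μC, V=1.00V), C3(6μF, Q=4μC, V=0.67V), C4(6μF, Q=3μC, V=0.50V), C5(4μF, Q=14μC, V=3.50V)
Op 1: CLOSE 2-3: Q_total=5.00, C_total=7.00, V=0.71; Q2=0.71, Q3=4.29; dissipated=0.048
Op 2: CLOSE 1-2: Q_total=8.71, C_total=3.00, V=2.90; Q1=5.81, Q2=2.90; dissipated=3.599
Total dissipated: 3.646 μJ

Answer: 3.65 μJ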